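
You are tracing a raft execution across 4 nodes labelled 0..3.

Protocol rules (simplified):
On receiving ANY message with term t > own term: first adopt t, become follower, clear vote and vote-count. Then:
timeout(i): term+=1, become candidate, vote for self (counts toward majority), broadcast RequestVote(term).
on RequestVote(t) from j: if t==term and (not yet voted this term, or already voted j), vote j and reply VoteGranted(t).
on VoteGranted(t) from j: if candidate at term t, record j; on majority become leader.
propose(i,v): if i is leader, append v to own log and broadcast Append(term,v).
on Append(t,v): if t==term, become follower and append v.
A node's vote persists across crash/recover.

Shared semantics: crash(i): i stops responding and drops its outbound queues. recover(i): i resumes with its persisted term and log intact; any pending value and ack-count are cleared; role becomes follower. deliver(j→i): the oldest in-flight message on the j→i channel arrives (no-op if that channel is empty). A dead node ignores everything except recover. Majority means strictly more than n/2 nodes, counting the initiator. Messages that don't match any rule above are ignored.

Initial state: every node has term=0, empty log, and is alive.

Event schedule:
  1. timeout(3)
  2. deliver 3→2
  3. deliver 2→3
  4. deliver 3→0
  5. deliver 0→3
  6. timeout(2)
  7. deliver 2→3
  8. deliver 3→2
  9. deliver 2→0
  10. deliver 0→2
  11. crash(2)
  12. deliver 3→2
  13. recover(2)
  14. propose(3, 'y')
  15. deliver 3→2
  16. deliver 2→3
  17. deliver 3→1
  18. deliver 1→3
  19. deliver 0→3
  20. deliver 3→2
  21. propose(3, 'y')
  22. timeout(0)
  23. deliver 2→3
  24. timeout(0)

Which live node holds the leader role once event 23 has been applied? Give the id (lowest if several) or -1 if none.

[1] timeout(3) → N3(cand t1 [-])
[2] deliver 3→2 → N2(foll t1 [-])
[3] deliver 2→3 → ∅
[4] deliver 3→0 → N0(foll t1 [-])
[5] deliver 0→3 → N3(lead t1 [-])
[6] timeout(2) → N2(cand t2 [-])
[7] deliver 2→3 → N3(foll t2 [-])
[8] deliver 3→2 → ∅
[9] deliver 2→0 → N0(foll t2 [-])
[10] deliver 0→2 → N2(lead t2 [-])
[11] crash(2) → N2(✗lead t2 [-])
[12] deliver 3→2 → ∅
[13] recover(2) → N2(foll t2 [-])
[14] propose(3,'y') → ∅
[15] deliver 3→2 → ∅
[16] deliver 2→3 → ∅
[17] deliver 3→1 → N1(foll t1 [-])
[18] deliver 1→3 → ∅
[19] deliver 0→3 → ∅
[20] deliver 3→2 → ∅
[21] propose(3,'y') → ∅
[22] timeout(0) → N0(cand t3 [-])
[23] deliver 2→3 → ∅

-1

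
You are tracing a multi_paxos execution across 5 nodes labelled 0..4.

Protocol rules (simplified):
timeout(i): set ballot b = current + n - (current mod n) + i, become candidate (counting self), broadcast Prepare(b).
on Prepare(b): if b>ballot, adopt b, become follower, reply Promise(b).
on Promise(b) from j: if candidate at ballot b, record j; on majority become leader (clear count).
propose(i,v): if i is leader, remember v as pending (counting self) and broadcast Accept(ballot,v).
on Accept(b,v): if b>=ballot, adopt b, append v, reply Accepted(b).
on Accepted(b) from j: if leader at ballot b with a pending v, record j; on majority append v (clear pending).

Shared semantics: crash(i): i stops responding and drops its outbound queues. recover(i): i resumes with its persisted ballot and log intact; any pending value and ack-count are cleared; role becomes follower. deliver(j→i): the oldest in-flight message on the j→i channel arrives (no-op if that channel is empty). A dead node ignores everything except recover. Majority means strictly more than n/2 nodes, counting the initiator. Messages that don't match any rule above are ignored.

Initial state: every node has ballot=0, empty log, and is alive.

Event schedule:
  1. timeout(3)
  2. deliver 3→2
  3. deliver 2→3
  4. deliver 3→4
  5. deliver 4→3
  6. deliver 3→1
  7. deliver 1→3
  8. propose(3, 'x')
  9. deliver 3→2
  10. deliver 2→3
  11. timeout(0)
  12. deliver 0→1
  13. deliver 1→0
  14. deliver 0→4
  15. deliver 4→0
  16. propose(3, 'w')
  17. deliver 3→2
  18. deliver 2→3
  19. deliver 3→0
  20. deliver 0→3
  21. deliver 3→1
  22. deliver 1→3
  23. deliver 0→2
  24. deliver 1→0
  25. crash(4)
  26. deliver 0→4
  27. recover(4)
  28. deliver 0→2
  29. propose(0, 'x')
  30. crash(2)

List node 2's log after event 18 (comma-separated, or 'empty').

[1] timeout(3) → N3(cand b8 [-])
[2] deliver 3→2 → N2(foll b8 [-])
[3] deliver 2→3 → ∅
[4] deliver 3→4 → N4(foll b8 [-])
[5] deliver 4→3 → N3(lead b8 [-])
[6] deliver 3→1 → N1(foll b8 [-])
[7] deliver 1→3 → ∅
[8] propose(3,'x') → ∅
[9] deliver 3→2 → N2(foll b8 [x])
[10] deliver 2→3 → ∅
[11] timeout(0) → N0(cand b5 [-])
[12] deliver 0→1 → ∅
[13] deliver 1→0 → ∅
[14] deliver 0→4 → ∅
[15] deliver 4→0 → ∅
[16] propose(3,'w') → ∅
[17] deliver 3→2 → N2(foll b8 [x,w])
[18] deliver 2→3 → ∅

x,w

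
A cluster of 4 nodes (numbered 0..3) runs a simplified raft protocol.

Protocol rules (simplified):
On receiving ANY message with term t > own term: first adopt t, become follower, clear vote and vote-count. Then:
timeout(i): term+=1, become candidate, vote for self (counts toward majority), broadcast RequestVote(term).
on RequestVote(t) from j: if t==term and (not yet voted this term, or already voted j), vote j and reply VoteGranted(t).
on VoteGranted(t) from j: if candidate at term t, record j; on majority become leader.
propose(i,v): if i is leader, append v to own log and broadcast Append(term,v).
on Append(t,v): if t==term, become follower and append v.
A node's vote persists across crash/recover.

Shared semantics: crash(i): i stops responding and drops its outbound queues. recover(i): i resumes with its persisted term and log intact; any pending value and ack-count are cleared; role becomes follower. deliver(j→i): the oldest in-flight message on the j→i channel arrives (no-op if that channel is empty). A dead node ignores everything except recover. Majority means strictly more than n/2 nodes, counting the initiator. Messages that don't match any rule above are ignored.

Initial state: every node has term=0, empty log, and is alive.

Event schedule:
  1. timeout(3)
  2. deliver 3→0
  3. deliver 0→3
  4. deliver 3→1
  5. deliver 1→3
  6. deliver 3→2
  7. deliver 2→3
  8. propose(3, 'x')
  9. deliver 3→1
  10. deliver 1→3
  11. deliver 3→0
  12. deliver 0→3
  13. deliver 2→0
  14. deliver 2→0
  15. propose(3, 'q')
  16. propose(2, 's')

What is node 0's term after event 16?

[1] timeout(3) → N3(cand t1 [-])
[2] deliver 3→0 → N0(foll t1 [-])
[3] deliver 0→3 → ∅
[4] deliver 3→1 → N1(foll t1 [-])
[5] deliver 1→3 → N3(lead t1 [-])
[6] deliver 3→2 → N2(foll t1 [-])
[7] deliver 2→3 → ∅
[8] propose(3,'x') → N3(lead t1 [x])
[9] deliver 3→1 → N1(foll t1 [x])
[10] deliver 1→3 → ∅
[11] deliver 3→0 → N0(foll t1 [x])
[12] deliver 0→3 → ∅
[13] deliver 2→0 → ∅
[14] deliver 2→0 → ∅
[15] propose(3,'q') → N3(lead t1 [x,q])
[16] propose(2,'s') → ∅

1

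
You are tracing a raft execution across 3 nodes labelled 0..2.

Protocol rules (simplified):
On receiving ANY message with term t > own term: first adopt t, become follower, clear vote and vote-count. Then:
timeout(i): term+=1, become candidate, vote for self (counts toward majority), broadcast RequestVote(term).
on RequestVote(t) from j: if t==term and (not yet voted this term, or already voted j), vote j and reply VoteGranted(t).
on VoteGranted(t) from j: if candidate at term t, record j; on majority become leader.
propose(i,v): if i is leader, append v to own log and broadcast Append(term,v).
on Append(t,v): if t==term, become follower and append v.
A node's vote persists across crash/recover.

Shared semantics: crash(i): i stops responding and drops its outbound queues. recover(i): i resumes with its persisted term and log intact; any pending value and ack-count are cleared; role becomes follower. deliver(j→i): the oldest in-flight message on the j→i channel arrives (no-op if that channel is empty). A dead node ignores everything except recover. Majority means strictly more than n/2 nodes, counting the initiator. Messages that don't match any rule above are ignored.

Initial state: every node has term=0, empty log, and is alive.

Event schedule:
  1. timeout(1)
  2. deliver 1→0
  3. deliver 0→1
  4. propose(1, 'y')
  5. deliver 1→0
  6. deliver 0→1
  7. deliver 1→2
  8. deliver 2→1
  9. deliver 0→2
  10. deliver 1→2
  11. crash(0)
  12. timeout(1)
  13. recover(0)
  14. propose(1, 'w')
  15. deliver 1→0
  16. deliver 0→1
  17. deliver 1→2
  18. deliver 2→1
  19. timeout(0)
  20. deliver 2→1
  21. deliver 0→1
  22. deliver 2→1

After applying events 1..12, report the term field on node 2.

1

after 1 — timeout(1): n1:cand/t1/[-]
after 2 — deliver 1→0: n0:foll/t1/[-]
after 3 — deliver 0→1: n1:lead/t1/[-]
after 4 — propose(1,'y'): n1:lead/t1/[y]
after 5 — deliver 1→0: n0:foll/t1/[y]
after 6 — deliver 0→1: ·
after 7 — deliver 1→2: n2:foll/t1/[-]
after 8 — deliver 2→1: ·
after 9 — deliver 0→2: ·
after 10 — deliver 1→2: n2:foll/t1/[y]
after 11 — crash(0): n0:✗foll/t1/[y]
after 12 — timeout(1): n1:cand/t2/[y]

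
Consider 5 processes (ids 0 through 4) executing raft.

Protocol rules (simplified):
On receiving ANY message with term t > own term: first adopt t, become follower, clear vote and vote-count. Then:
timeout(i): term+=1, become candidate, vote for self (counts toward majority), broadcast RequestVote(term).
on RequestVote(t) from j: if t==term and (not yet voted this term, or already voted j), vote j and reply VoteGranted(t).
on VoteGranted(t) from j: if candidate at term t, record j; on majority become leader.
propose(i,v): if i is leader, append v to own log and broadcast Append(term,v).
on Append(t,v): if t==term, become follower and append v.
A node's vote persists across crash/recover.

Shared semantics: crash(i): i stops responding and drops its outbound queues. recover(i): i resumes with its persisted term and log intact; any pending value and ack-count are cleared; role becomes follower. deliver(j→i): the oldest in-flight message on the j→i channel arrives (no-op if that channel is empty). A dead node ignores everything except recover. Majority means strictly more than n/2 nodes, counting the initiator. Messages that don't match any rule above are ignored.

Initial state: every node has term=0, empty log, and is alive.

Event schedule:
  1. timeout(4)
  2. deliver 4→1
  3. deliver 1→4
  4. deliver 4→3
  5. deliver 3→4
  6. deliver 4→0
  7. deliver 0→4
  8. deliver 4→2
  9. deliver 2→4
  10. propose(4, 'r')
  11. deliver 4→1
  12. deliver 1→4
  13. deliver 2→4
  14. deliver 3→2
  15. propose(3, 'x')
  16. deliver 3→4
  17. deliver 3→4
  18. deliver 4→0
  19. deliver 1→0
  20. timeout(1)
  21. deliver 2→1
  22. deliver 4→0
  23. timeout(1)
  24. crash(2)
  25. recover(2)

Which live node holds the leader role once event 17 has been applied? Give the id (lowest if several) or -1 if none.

e1 timeout(4): 4[cand,t=1,-]
e2 deliver 4→1: 1[foll,t=1,-]
e3 deliver 1→4: ·
e4 deliver 4→3: 3[foll,t=1,-]
e5 deliver 3→4: 4[lead,t=1,-]
e6 deliver 4→0: 0[foll,t=1,-]
e7 deliver 0→4: ·
e8 deliver 4→2: 2[foll,t=1,-]
e9 deliver 2→4: ·
e10 propose(4,'r'): 4[lead,t=1,r]
e11 deliver 4→1: 1[foll,t=1,r]
e12 deliver 1→4: ·
e13 deliver 2→4: ·
e14 deliver 3→2: ·
e15 propose(3,'x'): ·
e16 deliver 3→4: ·
e17 deliver 3→4: ·

4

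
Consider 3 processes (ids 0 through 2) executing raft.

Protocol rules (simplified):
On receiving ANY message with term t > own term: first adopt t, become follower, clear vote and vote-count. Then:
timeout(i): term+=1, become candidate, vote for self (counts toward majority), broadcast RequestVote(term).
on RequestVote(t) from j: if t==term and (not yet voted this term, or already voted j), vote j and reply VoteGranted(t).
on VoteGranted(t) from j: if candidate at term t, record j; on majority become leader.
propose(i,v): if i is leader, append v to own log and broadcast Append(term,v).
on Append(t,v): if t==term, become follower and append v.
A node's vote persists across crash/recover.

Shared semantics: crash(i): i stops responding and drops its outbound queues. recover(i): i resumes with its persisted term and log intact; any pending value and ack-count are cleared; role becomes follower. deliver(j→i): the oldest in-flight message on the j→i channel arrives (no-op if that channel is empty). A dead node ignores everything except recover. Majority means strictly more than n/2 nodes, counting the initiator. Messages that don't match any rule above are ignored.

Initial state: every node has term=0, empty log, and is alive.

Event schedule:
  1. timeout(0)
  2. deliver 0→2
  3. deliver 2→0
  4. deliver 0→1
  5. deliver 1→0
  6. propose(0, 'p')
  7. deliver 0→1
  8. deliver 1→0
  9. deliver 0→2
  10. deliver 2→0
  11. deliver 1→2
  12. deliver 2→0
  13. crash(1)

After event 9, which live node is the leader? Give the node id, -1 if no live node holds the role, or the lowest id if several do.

0

step 1 timeout(0): 0={cand,t=1,log=-}
step 2 deliver 0→2: 2={foll,t=1,log=-}
step 3 deliver 2→0: 0={lead,t=1,log=-}
step 4 deliver 0→1: 1={foll,t=1,log=-}
step 5 deliver 1→0: —
step 6 propose(0,'p'): 0={lead,t=1,log=p}
step 7 deliver 0→1: 1={foll,t=1,log=p}
step 8 deliver 1→0: —
step 9 deliver 0→2: 2={foll,t=1,log=p}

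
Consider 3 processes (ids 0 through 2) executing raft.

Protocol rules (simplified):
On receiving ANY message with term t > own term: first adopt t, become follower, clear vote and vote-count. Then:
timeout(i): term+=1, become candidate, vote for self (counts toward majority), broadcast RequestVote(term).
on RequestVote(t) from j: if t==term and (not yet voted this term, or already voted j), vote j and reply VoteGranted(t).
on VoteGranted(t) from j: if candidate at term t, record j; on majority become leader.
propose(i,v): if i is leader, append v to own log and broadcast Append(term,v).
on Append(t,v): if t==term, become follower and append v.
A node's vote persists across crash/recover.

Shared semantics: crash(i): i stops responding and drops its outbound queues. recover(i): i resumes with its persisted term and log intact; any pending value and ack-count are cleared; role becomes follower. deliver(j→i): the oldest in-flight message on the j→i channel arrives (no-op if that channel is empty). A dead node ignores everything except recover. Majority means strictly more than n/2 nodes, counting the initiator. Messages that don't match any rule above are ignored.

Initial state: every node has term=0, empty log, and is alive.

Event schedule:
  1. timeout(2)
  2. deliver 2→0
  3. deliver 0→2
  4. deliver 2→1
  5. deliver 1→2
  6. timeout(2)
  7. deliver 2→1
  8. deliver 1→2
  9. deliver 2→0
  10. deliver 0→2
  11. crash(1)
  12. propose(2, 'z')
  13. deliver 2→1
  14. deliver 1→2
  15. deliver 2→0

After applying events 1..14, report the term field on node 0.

2

after 1 — timeout(2): n2:cand/t1/[-]
after 2 — deliver 2→0: n0:foll/t1/[-]
after 3 — deliver 0→2: n2:lead/t1/[-]
after 4 — deliver 2→1: n1:foll/t1/[-]
after 5 — deliver 1→2: ·
after 6 — timeout(2): n2:cand/t2/[-]
after 7 — deliver 2→1: n1:foll/t2/[-]
after 8 — deliver 1→2: n2:lead/t2/[-]
after 9 — deliver 2→0: n0:foll/t2/[-]
after 10 — deliver 0→2: ·
after 11 — crash(1): n1:✗foll/t2/[-]
after 12 — propose(2,'z'): n2:lead/t2/[z]
after 13 — deliver 2→1: ·
after 14 — deliver 1→2: ·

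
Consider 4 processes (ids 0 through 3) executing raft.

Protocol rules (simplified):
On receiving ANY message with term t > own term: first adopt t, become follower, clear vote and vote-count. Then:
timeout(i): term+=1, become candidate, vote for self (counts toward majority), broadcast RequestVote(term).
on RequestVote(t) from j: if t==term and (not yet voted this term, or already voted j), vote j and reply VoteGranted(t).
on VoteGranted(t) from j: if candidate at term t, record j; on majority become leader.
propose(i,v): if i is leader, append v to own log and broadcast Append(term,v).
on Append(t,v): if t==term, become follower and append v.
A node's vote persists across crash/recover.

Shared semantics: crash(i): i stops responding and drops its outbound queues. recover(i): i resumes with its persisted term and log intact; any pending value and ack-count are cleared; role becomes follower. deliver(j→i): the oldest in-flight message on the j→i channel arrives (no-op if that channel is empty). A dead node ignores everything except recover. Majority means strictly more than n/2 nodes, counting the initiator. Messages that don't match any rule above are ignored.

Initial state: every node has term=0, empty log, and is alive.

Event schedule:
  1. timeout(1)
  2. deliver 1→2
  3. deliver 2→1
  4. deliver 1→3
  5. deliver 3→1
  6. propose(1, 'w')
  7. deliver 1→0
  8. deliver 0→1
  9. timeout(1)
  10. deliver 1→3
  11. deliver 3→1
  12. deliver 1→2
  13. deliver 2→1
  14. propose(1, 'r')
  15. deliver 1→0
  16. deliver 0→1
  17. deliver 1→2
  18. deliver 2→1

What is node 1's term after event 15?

[1] timeout(1) → N1(cand t1 [-])
[2] deliver 1→2 → N2(foll t1 [-])
[3] deliver 2→1 → ∅
[4] deliver 1→3 → N3(foll t1 [-])
[5] deliver 3→1 → N1(lead t1 [-])
[6] propose(1,'w') → N1(lead t1 [w])
[7] deliver 1→0 → N0(foll t1 [-])
[8] deliver 0→1 → ∅
[9] timeout(1) → N1(cand t2 [w])
[10] deliver 1→3 → N3(foll t1 [w])
[11] deliver 3→1 → ∅
[12] deliver 1→2 → N2(foll t1 [w])
[13] deliver 2→1 → ∅
[14] propose(1,'r') → ∅
[15] deliver 1→0 → N0(foll t1 [w])

2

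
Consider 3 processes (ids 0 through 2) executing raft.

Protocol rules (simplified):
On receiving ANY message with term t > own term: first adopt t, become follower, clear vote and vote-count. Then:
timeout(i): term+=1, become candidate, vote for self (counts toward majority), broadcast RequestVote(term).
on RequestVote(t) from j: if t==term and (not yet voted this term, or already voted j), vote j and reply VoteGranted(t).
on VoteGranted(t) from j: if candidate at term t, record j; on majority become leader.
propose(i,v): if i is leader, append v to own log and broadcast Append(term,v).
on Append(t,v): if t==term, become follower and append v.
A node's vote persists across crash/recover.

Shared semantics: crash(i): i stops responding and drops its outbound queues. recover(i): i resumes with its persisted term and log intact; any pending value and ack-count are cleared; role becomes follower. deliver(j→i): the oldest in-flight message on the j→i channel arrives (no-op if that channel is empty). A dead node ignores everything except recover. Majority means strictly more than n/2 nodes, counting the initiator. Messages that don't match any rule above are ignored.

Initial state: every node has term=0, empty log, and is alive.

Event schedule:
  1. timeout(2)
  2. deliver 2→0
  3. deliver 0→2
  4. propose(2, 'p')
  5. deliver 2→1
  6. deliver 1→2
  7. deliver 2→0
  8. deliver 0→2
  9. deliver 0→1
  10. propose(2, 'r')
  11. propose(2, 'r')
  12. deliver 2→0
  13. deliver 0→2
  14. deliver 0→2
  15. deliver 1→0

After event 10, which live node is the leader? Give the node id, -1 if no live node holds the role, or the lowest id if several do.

after 1 — timeout(2): n2:cand/t1/[-]
after 2 — deliver 2→0: n0:foll/t1/[-]
after 3 — deliver 0→2: n2:lead/t1/[-]
after 4 — propose(2,'p'): n2:lead/t1/[p]
after 5 — deliver 2→1: n1:foll/t1/[-]
after 6 — deliver 1→2: ·
after 7 — deliver 2→0: n0:foll/t1/[p]
after 8 — deliver 0→2: ·
after 9 — deliver 0→1: ·
after 10 — propose(2,'r'): n2:lead/t1/[p,r]

2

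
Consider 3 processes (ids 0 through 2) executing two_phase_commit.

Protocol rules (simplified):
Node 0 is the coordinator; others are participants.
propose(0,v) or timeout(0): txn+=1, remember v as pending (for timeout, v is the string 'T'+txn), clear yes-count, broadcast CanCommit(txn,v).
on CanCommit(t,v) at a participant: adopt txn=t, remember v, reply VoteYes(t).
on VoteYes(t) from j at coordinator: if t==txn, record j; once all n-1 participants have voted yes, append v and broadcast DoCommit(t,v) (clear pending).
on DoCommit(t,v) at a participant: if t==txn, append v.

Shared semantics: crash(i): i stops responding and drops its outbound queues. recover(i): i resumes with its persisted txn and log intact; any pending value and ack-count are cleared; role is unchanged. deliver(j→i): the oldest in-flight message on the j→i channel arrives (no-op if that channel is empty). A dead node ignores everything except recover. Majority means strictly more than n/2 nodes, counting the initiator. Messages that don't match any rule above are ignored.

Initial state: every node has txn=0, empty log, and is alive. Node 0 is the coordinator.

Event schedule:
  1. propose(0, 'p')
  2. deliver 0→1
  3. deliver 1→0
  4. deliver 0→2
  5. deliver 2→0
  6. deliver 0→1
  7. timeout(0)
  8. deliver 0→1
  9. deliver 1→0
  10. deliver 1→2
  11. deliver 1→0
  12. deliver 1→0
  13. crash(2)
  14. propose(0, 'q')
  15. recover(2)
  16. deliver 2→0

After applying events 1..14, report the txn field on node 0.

3

step 1 propose(0,'p'): 0={coor,t=1,log=-}
step 2 deliver 0→1: 1={part,t=1,log=-}
step 3 deliver 1→0: —
step 4 deliver 0→2: 2={part,t=1,log=-}
step 5 deliver 2→0: 0={coor,t=1,log=p}
step 6 deliver 0→1: 1={part,t=1,log=p}
step 7 timeout(0): 0={coor,t=2,log=p}
step 8 deliver 0→1: 1={part,t=2,log=p}
step 9 deliver 1→0: —
step 10 deliver 1→2: —
step 11 deliver 1→0: —
step 12 deliver 1→0: —
step 13 crash(2): 2={✗part,t=1,log=-}
step 14 propose(0,'q'): 0={coor,t=3,log=p}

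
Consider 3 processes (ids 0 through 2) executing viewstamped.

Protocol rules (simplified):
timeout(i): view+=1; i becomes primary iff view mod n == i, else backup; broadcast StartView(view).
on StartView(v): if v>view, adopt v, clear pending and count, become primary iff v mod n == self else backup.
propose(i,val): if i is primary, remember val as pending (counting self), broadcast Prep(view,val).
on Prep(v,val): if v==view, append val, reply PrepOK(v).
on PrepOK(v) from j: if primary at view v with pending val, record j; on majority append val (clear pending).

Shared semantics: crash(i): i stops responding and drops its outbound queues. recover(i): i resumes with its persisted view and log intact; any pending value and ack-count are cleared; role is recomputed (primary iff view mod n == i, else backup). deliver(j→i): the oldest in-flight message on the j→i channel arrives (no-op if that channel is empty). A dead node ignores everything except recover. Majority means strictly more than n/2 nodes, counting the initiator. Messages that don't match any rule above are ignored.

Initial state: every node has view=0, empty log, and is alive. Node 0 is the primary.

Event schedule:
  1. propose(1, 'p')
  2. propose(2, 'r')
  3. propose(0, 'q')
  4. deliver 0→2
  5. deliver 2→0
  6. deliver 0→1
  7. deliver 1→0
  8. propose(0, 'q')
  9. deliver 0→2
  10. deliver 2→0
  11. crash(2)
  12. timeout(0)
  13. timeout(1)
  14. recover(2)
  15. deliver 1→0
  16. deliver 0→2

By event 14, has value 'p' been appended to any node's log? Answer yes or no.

no

step 1 propose(1,'p'): —
step 2 propose(2,'r'): —
step 3 propose(0,'q'): —
step 4 deliver 0→2: 2={back,v=0,log=q}
step 5 deliver 2→0: 0={prim,v=0,log=q}
step 6 deliver 0→1: 1={back,v=0,log=q}
step 7 deliver 1→0: —
step 8 propose(0,'q'): —
step 9 deliver 0→2: 2={back,v=0,log=q,q}
step 10 deliver 2→0: 0={prim,v=0,log=q,q}
step 11 crash(2): 2={✗back,v=0,log=q,q}
step 12 timeout(0): 0={back,v=1,log=q,q}
step 13 timeout(1): 1={prim,v=1,log=q}
step 14 recover(2): 2={back,v=0,log=q,q}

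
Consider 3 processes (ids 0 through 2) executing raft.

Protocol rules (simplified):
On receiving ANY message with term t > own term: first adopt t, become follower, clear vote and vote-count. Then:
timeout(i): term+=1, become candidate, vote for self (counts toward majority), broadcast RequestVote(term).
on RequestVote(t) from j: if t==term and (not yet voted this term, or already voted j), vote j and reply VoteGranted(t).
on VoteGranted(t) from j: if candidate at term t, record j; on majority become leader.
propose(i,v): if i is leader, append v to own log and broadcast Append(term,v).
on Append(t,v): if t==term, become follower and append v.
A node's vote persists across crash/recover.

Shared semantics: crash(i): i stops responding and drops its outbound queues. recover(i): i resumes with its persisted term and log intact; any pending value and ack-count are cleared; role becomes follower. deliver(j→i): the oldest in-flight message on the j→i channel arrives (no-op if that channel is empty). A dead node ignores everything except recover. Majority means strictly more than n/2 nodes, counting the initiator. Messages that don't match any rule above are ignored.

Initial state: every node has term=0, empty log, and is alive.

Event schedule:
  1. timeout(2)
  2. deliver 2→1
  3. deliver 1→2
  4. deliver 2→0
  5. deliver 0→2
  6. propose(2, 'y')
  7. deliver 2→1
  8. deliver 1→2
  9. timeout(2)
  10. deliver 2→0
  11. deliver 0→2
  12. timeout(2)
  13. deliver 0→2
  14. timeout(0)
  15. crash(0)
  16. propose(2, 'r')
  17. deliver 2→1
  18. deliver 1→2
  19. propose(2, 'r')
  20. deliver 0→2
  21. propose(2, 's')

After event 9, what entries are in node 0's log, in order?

1. timeout(2):  <2:cand t1 ->
2. deliver 2→1:  <1:foll t1 ->
3. deliver 1→2:  <2:lead t1 ->
4. deliver 2→0:  <0:foll t1 ->
5. deliver 0→2:  nop
6. propose(2,'y'):  <2:lead t1 y>
7. deliver 2→1:  <1:foll t1 y>
8. deliver 1→2:  nop
9. timeout(2):  <2:cand t2 y>

empty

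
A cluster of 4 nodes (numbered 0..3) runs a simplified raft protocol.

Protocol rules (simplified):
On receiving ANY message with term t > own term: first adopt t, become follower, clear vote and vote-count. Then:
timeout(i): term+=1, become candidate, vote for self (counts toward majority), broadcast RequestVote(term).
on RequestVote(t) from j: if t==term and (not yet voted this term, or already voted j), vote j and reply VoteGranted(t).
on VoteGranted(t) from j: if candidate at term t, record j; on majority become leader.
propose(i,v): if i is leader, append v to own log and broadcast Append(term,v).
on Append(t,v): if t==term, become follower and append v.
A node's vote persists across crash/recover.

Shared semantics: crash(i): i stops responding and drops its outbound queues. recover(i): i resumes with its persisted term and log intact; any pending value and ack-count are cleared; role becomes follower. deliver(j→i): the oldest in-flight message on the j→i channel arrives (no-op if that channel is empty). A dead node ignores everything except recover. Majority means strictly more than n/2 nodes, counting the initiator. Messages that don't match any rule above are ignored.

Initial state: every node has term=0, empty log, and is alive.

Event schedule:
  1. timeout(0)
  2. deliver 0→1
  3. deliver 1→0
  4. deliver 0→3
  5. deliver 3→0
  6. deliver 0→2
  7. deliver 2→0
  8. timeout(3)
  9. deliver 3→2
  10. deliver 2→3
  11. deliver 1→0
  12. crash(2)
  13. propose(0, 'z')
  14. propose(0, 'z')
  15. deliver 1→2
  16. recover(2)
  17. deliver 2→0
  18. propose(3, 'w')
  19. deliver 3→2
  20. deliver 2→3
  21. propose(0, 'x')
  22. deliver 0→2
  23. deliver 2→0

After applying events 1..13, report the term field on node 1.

e1 timeout(0): 0[cand,t=1,-]
e2 deliver 0→1: 1[foll,t=1,-]
e3 deliver 1→0: ·
e4 deliver 0→3: 3[foll,t=1,-]
e5 deliver 3→0: 0[lead,t=1,-]
e6 deliver 0→2: 2[foll,t=1,-]
e7 deliver 2→0: ·
e8 timeout(3): 3[cand,t=2,-]
e9 deliver 3→2: 2[foll,t=2,-]
e10 deliver 2→3: ·
e11 deliver 1→0: ·
e12 crash(2): 2[✗foll,t=2,-]
e13 propose(0,'z'): 0[lead,t=1,z]

1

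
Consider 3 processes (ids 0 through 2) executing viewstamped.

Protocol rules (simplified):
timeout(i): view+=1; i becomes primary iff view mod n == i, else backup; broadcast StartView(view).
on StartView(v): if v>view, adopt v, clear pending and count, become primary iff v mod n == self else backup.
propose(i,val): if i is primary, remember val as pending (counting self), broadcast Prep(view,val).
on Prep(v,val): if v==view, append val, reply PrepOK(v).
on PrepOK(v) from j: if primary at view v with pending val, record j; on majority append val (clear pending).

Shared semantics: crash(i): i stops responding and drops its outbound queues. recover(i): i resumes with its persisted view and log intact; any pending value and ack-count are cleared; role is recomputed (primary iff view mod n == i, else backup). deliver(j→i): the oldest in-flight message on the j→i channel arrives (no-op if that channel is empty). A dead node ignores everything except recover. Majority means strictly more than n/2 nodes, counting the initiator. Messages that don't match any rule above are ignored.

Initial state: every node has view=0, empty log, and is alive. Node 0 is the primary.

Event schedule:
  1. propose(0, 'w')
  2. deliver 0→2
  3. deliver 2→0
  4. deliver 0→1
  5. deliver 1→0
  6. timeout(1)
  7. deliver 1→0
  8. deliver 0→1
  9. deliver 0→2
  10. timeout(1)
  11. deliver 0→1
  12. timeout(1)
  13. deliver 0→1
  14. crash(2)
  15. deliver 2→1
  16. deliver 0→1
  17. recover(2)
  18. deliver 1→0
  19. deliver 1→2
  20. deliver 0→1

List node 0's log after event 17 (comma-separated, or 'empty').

after 1 — propose(0,'w'): ·
after 2 — deliver 0→2: n2:back/v0/[w]
after 3 — deliver 2→0: n0:prim/v0/[w]
after 4 — deliver 0→1: n1:back/v0/[w]
after 5 — deliver 1→0: ·
after 6 — timeout(1): n1:prim/v1/[w]
after 7 — deliver 1→0: n0:back/v1/[w]
after 8 — deliver 0→1: ·
after 9 — deliver 0→2: ·
after 10 — timeout(1): n1:back/v2/[w]
after 11 — deliver 0→1: ·
after 12 — timeout(1): n1:back/v3/[w]
after 13 — deliver 0→1: ·
after 14 — crash(2): n2:✗back/v0/[w]
after 15 — deliver 2→1: ·
after 16 — deliver 0→1: ·
after 17 — recover(2): n2:back/v0/[w]

w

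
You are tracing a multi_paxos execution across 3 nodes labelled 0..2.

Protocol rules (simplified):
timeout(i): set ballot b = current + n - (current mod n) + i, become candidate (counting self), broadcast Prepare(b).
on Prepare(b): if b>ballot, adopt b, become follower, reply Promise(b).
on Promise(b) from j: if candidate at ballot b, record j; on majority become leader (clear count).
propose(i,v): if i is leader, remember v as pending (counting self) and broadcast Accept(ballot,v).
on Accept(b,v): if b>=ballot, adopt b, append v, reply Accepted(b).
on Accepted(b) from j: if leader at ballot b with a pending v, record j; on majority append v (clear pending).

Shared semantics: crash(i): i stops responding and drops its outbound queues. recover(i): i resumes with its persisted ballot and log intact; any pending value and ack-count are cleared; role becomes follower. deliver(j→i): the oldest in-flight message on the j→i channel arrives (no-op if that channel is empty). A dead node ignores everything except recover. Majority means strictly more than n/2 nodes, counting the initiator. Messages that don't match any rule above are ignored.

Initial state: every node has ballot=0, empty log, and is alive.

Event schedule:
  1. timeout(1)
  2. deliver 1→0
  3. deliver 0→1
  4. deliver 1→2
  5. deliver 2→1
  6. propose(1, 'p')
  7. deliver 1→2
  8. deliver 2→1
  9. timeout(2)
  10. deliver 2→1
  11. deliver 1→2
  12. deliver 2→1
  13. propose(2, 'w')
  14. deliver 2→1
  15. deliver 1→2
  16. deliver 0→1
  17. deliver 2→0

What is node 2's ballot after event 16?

step 1 timeout(1): 1={cand,b=4,log=-}
step 2 deliver 1→0: 0={foll,b=4,log=-}
step 3 deliver 0→1: 1={lead,b=4,log=-}
step 4 deliver 1→2: 2={foll,b=4,log=-}
step 5 deliver 2→1: —
step 6 propose(1,'p'): —
step 7 deliver 1→2: 2={foll,b=4,log=p}
step 8 deliver 2→1: 1={lead,b=4,log=p}
step 9 timeout(2): 2={cand,b=8,log=p}
step 10 deliver 2→1: 1={foll,b=8,log=p}
step 11 deliver 1→2: 2={lead,b=8,log=p}
step 12 deliver 2→1: —
step 13 propose(2,'w'): —
step 14 deliver 2→1: 1={foll,b=8,log=p,w}
step 15 deliver 1→2: 2={lead,b=8,log=p,w}
step 16 deliver 0→1: —

8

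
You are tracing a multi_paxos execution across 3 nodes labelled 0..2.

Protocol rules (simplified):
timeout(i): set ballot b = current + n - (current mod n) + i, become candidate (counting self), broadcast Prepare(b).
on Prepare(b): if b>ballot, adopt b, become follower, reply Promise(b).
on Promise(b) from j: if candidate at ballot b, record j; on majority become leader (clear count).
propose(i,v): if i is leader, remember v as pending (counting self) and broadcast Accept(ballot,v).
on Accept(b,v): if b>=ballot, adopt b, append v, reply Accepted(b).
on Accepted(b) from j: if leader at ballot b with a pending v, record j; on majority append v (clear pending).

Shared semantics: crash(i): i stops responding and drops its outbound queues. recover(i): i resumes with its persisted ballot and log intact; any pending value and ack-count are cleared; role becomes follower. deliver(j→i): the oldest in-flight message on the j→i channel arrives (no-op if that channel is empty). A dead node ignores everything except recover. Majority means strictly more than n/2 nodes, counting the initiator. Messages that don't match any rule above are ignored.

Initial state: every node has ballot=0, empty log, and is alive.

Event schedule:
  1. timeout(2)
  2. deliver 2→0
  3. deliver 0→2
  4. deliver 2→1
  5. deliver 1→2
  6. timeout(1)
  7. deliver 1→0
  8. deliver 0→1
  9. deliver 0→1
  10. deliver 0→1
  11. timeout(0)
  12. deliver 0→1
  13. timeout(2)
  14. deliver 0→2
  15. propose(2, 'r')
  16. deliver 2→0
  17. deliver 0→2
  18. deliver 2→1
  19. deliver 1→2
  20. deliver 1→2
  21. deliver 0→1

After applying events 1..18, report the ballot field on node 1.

after 1 — timeout(2): n2:cand/b5/[-]
after 2 — deliver 2→0: n0:foll/b5/[-]
after 3 — deliver 0→2: n2:lead/b5/[-]
after 4 — deliver 2→1: n1:foll/b5/[-]
after 5 — deliver 1→2: ·
after 6 — timeout(1): n1:cand/b7/[-]
after 7 — deliver 1→0: n0:foll/b7/[-]
after 8 — deliver 0→1: n1:lead/b7/[-]
after 9 — deliver 0→1: ·
after 10 — deliver 0→1: ·
after 11 — timeout(0): n0:cand/b9/[-]
after 12 — deliver 0→1: n1:foll/b9/[-]
after 13 — timeout(2): n2:cand/b8/[-]
after 14 — deliver 0→2: n2:foll/b9/[-]
after 15 — propose(2,'r'): ·
after 16 — deliver 2→0: ·
after 17 — deliver 0→2: ·
after 18 — deliver 2→1: ·

9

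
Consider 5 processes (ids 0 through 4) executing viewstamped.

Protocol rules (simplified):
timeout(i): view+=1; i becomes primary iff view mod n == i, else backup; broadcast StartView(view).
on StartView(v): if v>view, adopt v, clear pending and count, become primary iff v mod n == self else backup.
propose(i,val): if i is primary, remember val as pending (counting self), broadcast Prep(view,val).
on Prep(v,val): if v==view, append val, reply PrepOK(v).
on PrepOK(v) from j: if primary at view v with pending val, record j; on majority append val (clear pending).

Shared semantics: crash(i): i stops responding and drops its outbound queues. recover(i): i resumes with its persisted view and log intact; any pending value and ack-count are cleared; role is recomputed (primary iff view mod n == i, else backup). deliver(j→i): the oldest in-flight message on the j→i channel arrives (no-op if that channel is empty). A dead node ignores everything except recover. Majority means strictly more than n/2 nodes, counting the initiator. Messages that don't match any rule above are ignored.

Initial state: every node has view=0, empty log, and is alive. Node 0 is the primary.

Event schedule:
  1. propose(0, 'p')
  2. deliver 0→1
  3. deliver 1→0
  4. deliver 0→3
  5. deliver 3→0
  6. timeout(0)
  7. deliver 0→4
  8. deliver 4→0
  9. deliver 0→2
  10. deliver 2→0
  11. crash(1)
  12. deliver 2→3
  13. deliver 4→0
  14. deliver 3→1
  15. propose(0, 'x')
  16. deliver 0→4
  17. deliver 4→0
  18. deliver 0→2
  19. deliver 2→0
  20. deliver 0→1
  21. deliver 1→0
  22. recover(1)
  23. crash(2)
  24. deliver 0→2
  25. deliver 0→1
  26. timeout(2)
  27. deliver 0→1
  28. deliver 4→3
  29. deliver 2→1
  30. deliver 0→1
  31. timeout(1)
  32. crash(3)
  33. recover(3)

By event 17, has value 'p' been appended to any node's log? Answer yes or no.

after 1 — propose(0,'p'): ·
after 2 — deliver 0→1: n1:back/v0/[p]
after 3 — deliver 1→0: ·
after 4 — deliver 0→3: n3:back/v0/[p]
after 5 — deliver 3→0: n0:prim/v0/[p]
after 6 — timeout(0): n0:back/v1/[p]
after 7 — deliver 0→4: n4:back/v0/[p]
after 8 — deliver 4→0: ·
after 9 — deliver 0→2: n2:back/v0/[p]
after 10 — deliver 2→0: ·
after 11 — crash(1): n1:✗back/v0/[p]
after 12 — deliver 2→3: ·
after 13 — deliver 4→0: ·
after 14 — deliver 3→1: ·
after 15 — propose(0,'x'): ·
after 16 — deliver 0→4: n4:back/v1/[p]
after 17 — deliver 4→0: ·

yes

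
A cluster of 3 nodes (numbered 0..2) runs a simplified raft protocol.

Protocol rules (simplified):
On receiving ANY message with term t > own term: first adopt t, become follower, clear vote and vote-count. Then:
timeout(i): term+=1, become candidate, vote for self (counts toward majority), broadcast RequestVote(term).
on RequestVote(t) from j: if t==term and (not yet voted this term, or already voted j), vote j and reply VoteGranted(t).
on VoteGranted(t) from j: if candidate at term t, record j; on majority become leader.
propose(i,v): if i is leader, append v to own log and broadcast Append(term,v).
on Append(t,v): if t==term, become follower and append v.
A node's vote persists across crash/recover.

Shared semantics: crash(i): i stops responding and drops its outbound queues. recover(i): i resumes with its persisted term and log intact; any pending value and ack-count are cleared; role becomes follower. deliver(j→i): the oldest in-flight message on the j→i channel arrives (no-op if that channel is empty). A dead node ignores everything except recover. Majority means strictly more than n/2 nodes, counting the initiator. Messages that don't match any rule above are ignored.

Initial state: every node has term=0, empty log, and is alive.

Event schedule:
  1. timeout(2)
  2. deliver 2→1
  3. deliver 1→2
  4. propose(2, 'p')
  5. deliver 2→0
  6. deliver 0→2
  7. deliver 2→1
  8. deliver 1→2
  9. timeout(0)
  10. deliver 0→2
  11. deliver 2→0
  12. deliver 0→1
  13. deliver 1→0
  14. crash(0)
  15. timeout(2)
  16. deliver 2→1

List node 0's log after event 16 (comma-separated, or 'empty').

step 1 timeout(2): 2={cand,t=1,log=-}
step 2 deliver 2→1: 1={foll,t=1,log=-}
step 3 deliver 1→2: 2={lead,t=1,log=-}
step 4 propose(2,'p'): 2={lead,t=1,log=p}
step 5 deliver 2→0: 0={foll,t=1,log=-}
step 6 deliver 0→2: —
step 7 deliver 2→1: 1={foll,t=1,log=p}
step 8 deliver 1→2: —
step 9 timeout(0): 0={cand,t=2,log=-}
step 10 deliver 0→2: 2={foll,t=2,log=p}
step 11 deliver 2→0: —
step 12 deliver 0→1: 1={foll,t=2,log=p}
step 13 deliver 1→0: 0={lead,t=2,log=-}
step 14 crash(0): 0={✗lead,t=2,log=-}
step 15 timeout(2): 2={cand,t=3,log=p}
step 16 deliver 2→1: 1={foll,t=3,log=p}

empty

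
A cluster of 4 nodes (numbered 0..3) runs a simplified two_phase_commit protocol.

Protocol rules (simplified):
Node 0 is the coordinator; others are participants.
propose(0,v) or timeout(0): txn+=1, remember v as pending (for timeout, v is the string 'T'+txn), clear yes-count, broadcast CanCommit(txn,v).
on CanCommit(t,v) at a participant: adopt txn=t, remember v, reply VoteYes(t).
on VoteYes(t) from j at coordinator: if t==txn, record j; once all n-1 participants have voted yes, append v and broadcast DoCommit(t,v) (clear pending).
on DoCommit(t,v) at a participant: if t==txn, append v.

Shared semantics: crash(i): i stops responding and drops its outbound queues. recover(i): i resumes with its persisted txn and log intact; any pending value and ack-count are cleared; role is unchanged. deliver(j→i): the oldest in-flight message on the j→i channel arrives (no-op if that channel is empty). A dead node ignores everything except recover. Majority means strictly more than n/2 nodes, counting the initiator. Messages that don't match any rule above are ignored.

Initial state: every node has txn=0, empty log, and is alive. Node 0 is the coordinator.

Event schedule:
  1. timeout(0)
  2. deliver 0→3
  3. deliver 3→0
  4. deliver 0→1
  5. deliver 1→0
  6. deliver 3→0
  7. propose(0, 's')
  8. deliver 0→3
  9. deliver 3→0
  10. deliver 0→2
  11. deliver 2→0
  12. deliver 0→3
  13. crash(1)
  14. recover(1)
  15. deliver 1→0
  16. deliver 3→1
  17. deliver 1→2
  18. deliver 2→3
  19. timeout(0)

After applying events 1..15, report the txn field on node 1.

step 1 timeout(0): 0={coor,t=1,log=-}
step 2 deliver 0→3: 3={part,t=1,log=-}
step 3 deliver 3→0: —
step 4 deliver 0→1: 1={part,t=1,log=-}
step 5 deliver 1→0: —
step 6 deliver 3→0: —
step 7 propose(0,'s'): 0={coor,t=2,log=-}
step 8 deliver 0→3: 3={part,t=2,log=-}
step 9 deliver 3→0: —
step 10 deliver 0→2: 2={part,t=1,log=-}
step 11 deliver 2→0: —
step 12 deliver 0→3: —
step 13 crash(1): 1={✗part,t=1,log=-}
step 14 recover(1): 1={part,t=1,log=-}
step 15 deliver 1→0: —

1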